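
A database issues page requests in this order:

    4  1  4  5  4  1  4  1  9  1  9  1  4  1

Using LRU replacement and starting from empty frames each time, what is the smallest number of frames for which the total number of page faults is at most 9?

f=1: 14 faults
f=2: 6 faults
f=3: 4 faults
f=4: 4 faults
Smallest f with faults ≤ 9 is 2.

2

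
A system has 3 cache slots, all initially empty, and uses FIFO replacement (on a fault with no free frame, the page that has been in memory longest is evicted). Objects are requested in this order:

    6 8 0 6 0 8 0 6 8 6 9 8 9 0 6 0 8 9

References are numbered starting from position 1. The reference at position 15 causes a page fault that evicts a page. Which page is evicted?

pos 1: 6 -> miss, frames (6)
pos 2: 8 -> miss, frames (6 8)
pos 3: 0 -> miss, frames (6 8 0)
pos 4: 6 -> hit
pos 5: 0 -> hit
pos 6: 8 -> hit
pos 7: 0 -> hit
pos 8: 6 -> hit
pos 9: 8 -> hit
pos 10: 6 -> hit
pos 11: 9 -> miss, evict 6, frames (8 0 9)
pos 12: 8 -> hit
pos 13: 9 -> hit
pos 14: 0 -> hit
pos 15: 6 -> miss, evict 8, frames (0 9 6)
At position 15, page 8 is evicted.

8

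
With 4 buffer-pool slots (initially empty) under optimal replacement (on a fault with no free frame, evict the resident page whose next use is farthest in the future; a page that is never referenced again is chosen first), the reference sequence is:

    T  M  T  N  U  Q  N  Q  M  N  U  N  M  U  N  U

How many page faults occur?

5

T -> miss, frames (T)
M -> miss, frames (T M)
T -> hit
N -> miss, frames (T M N)
U -> miss, frames (T M N U)
Q -> miss, evict T, frames (M N U Q)
N -> hit
Q -> hit
M -> hit
N -> hit
U -> hit
N -> hit
M -> hit
U -> hit
N -> hit
U -> hit
Page faults: 5.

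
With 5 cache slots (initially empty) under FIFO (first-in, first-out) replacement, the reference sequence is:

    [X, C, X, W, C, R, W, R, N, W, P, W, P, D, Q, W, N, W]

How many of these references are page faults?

9

X → miss, frames {X}
C → miss, frames {X,C}
X → hit
W → miss, frames {X,C,W}
C → hit
R → miss, frames {X,C,W,R}
W → hit
R → hit
N → miss, frames {X,C,W,R,N}
W → hit
P → miss, evict X, frames {C,W,R,N,P}
W → hit
P → hit
D → miss, evict C, frames {W,R,N,P,D}
Q → miss, evict W, frames {R,N,P,D,Q}
W → miss, evict R, frames {N,P,D,Q,W}
N → hit
W → hit
Page faults: 9.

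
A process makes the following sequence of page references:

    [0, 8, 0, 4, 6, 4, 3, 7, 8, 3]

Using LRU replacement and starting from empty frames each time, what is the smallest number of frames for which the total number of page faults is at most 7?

3

f=1: 10 faults
f=2: 8 faults
f=3: 7 faults
f=4: 7 faults
f=5: 7 faults
f=6: 6 faults
Smallest f with faults ≤ 7 is 3.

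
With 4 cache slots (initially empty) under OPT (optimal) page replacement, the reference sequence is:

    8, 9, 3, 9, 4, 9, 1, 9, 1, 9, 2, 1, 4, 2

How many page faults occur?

6

8 → fault, frames [8]
9 → fault, frames [8, 9]
3 → fault, frames [8, 9, 3]
9 → hit
4 → fault, frames [8, 9, 3, 4]
9 → hit
1 → fault, evict 3, frames [8, 9, 4, 1]
9 → hit
1 → hit
9 → hit
2 → fault, evict 9, frames [8, 4, 1, 2]
1 → hit
4 → hit
2 → hit
Page faults: 6.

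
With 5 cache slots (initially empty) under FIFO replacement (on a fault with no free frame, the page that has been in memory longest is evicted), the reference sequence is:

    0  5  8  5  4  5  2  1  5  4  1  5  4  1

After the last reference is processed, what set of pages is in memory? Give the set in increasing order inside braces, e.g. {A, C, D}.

0 -> miss, frames [0]
5 -> miss, frames [0, 5]
8 -> miss, frames [0, 5, 8]
5 -> hit
4 -> miss, frames [0, 5, 8, 4]
5 -> hit
2 -> miss, frames [0, 5, 8, 4, 2]
1 -> miss, evict 0, frames [5, 8, 4, 2, 1]
5 -> hit
4 -> hit
1 -> hit
5 -> hit
4 -> hit
1 -> hit

{1, 2, 4, 5, 8}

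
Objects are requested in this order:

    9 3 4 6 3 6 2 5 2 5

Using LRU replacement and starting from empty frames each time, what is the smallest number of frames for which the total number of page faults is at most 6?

f=1: 10 faults
f=2: 7 faults
f=3: 6 faults
f=4: 6 faults
f=5: 6 faults
f=6: 6 faults
Smallest f with faults ≤ 6 is 3.

3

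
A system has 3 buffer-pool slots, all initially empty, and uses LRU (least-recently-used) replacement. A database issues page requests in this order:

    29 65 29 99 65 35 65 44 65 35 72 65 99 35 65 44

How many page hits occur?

7

29 → fault, frames (29)
65 → fault, frames (29 65)
29 → hit
99 → fault, frames (65 29 99)
65 → hit
35 → fault, evict 29, frames (99 65 35)
65 → hit
44 → fault, evict 99, frames (35 65 44)
65 → hit
35 → hit
72 → fault, evict 44, frames (65 35 72)
65 → hit
99 → fault, evict 35, frames (72 65 99)
35 → fault, evict 72, frames (65 99 35)
65 → hit
44 → fault, evict 99, frames (35 65 44)
Hits: 7.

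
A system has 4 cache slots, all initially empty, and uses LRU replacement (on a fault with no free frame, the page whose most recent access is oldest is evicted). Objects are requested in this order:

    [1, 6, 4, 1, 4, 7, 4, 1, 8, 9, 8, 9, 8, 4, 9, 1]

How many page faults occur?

6

1: fault, frames (1)
6: fault, frames (1 6)
4: fault, frames (1 6 4)
1: hit
4: hit
7: fault, frames (6 1 4 7)
4: hit
1: hit
8: fault, evict 6, frames (7 4 1 8)
9: fault, evict 7, frames (4 1 8 9)
8: hit
9: hit
8: hit
4: hit
9: hit
1: hit
Page faults: 6.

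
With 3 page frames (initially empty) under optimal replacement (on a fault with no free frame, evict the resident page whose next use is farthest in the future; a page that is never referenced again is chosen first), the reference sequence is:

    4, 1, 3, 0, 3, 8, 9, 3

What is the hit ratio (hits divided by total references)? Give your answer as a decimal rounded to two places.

0.25

4 → miss, frames (4)
1 → miss, frames (4 1)
3 → miss, frames (4 1 3)
0 → miss, evict 1, frames (4 3 0)
3 → hit
8 → miss, evict 0, frames (4 3 8)
9 → miss, evict 8, frames (4 3 9)
3 → hit
Hits: 2 of 8 references → 2/8 = 0.2500.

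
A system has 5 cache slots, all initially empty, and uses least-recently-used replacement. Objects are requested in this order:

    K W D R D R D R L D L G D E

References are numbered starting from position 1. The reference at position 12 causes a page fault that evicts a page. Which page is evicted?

K

pos 1: K → fault, frames [K]
pos 2: W → fault, frames [K, W]
pos 3: D → fault, frames [K, W, D]
pos 4: R → fault, frames [K, W, D, R]
pos 5: D → hit
pos 6: R → hit
pos 7: D → hit
pos 8: R → hit
pos 9: L → fault, frames [K, W, D, R, L]
pos 10: D → hit
pos 11: L → hit
pos 12: G → fault, evict K, frames [W, R, D, L, G]
At position 12, page K is evicted.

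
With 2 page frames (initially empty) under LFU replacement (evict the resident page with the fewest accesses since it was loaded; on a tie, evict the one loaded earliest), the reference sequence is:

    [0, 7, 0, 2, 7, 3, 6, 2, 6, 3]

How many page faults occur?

0 → miss, frames (0)
7 → miss, frames (0 7)
0 → hit
2 → miss, evict 7, frames (0 2)
7 → miss, evict 2, frames (0 7)
3 → miss, evict 7, frames (0 3)
6 → miss, evict 3, frames (0 6)
2 → miss, evict 6, frames (0 2)
6 → miss, evict 2, frames (0 6)
3 → miss, evict 6, frames (0 3)
Page faults: 9.

9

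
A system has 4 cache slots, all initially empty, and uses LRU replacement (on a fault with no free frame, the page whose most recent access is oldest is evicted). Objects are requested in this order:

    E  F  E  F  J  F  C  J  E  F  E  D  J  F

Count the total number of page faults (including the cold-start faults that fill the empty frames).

5

E -> miss, frames [E]
F -> miss, frames [E, F]
E -> hit
F -> hit
J -> miss, frames [E, F, J]
F -> hit
C -> miss, frames [E, J, F, C]
J -> hit
E -> hit
F -> hit
E -> hit
D -> miss, evict C, frames [J, F, E, D]
J -> hit
F -> hit
Page faults: 5.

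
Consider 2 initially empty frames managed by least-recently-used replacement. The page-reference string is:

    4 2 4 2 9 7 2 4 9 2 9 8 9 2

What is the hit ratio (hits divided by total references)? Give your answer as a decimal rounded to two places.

4: fault, frames [4]
2: fault, frames [4, 2]
4: hit
2: hit
9: fault, evict 4, frames [2, 9]
7: fault, evict 2, frames [9, 7]
2: fault, evict 9, frames [7, 2]
4: fault, evict 7, frames [2, 4]
9: fault, evict 2, frames [4, 9]
2: fault, evict 4, frames [9, 2]
9: hit
8: fault, evict 2, frames [9, 8]
9: hit
2: fault, evict 8, frames [9, 2]
Hits: 4 of 14 references → 4/14 = 0.2857.

0.29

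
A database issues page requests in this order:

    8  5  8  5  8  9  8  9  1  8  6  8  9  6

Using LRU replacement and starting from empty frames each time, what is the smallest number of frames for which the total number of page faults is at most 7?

3

f=1: 14 faults
f=2: 8 faults
f=3: 6 faults
f=4: 5 faults
f=5: 5 faults
Smallest f with faults ≤ 7 is 3.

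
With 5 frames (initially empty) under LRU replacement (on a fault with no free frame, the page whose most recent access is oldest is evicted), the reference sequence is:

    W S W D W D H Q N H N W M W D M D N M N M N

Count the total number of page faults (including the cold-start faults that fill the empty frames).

W: miss, frames {W}
S: miss, frames {W,S}
W: hit
D: miss, frames {S,W,D}
W: hit
D: hit
H: miss, frames {S,W,D,H}
Q: miss, frames {S,W,D,H,Q}
N: miss, evict S, frames {W,D,H,Q,N}
H: hit
N: hit
W: hit
M: miss, evict D, frames {Q,H,N,W,M}
W: hit
D: miss, evict Q, frames {H,N,M,W,D}
M: hit
D: hit
N: hit
M: hit
N: hit
M: hit
N: hit
Page faults: 8.

8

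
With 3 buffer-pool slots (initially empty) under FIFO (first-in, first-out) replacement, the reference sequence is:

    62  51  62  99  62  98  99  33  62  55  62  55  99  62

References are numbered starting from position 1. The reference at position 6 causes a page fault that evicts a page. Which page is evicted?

pos 1: 62 → fault, frames {62}
pos 2: 51 → fault, frames {62,51}
pos 3: 62 → hit
pos 4: 99 → fault, frames {62,51,99}
pos 5: 62 → hit
pos 6: 98 → fault, evict 62, frames {51,99,98}
At position 6, page 62 is evicted.

62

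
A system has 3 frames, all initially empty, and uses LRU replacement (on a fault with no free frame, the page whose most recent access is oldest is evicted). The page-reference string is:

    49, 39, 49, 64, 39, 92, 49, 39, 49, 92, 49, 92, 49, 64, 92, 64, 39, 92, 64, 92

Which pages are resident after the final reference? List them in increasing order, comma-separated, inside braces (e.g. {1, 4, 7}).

49 -> fault, frames [49]
39 -> fault, frames [49, 39]
49 -> hit
64 -> fault, frames [39, 49, 64]
39 -> hit
92 -> fault, evict 49, frames [64, 39, 92]
49 -> fault, evict 64, frames [39, 92, 49]
39 -> hit
49 -> hit
92 -> hit
49 -> hit
92 -> hit
49 -> hit
64 -> fault, evict 39, frames [92, 49, 64]
92 -> hit
64 -> hit
39 -> fault, evict 49, frames [92, 64, 39]
92 -> hit
64 -> hit
92 -> hit

{39, 64, 92}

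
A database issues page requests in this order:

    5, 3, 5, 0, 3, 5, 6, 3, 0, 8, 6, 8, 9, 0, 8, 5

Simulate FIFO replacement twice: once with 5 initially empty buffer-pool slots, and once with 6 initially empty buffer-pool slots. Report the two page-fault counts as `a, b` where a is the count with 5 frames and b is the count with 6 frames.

5 frames: F F . F . . F . . F . . F . . F → 7 faults.
6 frames: F F . F . . F . . F . . F . . . → 6 faults.
6 < 7: adding a frame reduced faults, as is typical.

7, 6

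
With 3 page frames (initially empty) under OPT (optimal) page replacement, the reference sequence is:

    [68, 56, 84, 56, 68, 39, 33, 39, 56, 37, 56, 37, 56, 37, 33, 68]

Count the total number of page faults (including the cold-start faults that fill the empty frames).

68 -> miss, frames [68]
56 -> miss, frames [68, 56]
84 -> miss, frames [68, 56, 84]
56 -> hit
68 -> hit
39 -> miss, evict 84, frames [68, 56, 39]
33 -> miss, evict 68, frames [56, 39, 33]
39 -> hit
56 -> hit
37 -> miss, evict 39, frames [56, 33, 37]
56 -> hit
37 -> hit
56 -> hit
37 -> hit
33 -> hit
68 -> miss, evict 37, frames [56, 33, 68]
Page faults: 7.

7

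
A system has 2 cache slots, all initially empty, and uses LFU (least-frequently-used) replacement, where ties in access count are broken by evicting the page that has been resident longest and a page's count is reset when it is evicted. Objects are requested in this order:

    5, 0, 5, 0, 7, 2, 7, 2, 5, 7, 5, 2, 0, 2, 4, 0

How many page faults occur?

11

5 -> fault, frames (5)
0 -> fault, frames (5 0)
5 -> hit
0 -> hit
7 -> fault, evict 5, frames (0 7)
2 -> fault, evict 7, frames (0 2)
7 -> fault, evict 2, frames (0 7)
2 -> fault, evict 7, frames (0 2)
5 -> fault, evict 2, frames (0 5)
7 -> fault, evict 5, frames (0 7)
5 -> fault, evict 7, frames (0 5)
2 -> fault, evict 5, frames (0 2)
0 -> hit
2 -> hit
4 -> fault, evict 2, frames (0 4)
0 -> hit
Page faults: 11.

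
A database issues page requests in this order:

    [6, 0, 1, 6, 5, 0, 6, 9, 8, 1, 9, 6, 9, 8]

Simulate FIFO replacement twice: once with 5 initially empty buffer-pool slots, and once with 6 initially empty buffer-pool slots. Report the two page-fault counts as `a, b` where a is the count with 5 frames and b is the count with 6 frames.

5 frames: F F F . F . . F F . . F . . → 7 faults.
6 frames: F F F . F . . F F . . . . . → 6 faults.
6 < 7: adding a frame reduced faults, as is typical.

7, 6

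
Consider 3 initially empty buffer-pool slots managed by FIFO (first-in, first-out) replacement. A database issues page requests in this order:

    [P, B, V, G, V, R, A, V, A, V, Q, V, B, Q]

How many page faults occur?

9

P -> miss, frames [P]
B -> miss, frames [P, B]
V -> miss, frames [P, B, V]
G -> miss, evict P, frames [B, V, G]
V -> hit
R -> miss, evict B, frames [V, G, R]
A -> miss, evict V, frames [G, R, A]
V -> miss, evict G, frames [R, A, V]
A -> hit
V -> hit
Q -> miss, evict R, frames [A, V, Q]
V -> hit
B -> miss, evict A, frames [V, Q, B]
Q -> hit
Page faults: 9.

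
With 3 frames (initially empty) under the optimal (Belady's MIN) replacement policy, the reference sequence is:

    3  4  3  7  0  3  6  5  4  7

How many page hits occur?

3

3 -> miss, frames [3]
4 -> miss, frames [3, 4]
3 -> hit
7 -> miss, frames [3, 4, 7]
0 -> miss, evict 7, frames [3, 4, 0]
3 -> hit
6 -> miss, evict 0, frames [3, 4, 6]
5 -> miss, evict 6, frames [3, 4, 5]
4 -> hit
7 -> miss, evict 5, frames [3, 4, 7]
Hits: 3.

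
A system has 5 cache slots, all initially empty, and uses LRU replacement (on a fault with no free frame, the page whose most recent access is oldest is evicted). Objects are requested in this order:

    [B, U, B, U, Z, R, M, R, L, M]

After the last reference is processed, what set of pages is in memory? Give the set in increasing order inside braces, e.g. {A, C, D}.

B -> fault, frames [B]
U -> fault, frames [B, U]
B -> hit
U -> hit
Z -> fault, frames [B, U, Z]
R -> fault, frames [B, U, Z, R]
M -> fault, frames [B, U, Z, R, M]
R -> hit
L -> fault, evict B, frames [U, Z, M, R, L]
M -> hit

{L, M, R, U, Z}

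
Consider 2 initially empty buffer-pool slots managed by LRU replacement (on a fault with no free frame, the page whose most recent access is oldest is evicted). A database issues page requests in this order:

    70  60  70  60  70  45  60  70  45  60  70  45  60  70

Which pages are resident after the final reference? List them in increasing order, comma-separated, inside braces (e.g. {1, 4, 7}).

{60, 70}

70 -> fault, frames [70]
60 -> fault, frames [70, 60]
70 -> hit
60 -> hit
70 -> hit
45 -> fault, evict 60, frames [70, 45]
60 -> fault, evict 70, frames [45, 60]
70 -> fault, evict 45, frames [60, 70]
45 -> fault, evict 60, frames [70, 45]
60 -> fault, evict 70, frames [45, 60]
70 -> fault, evict 45, frames [60, 70]
45 -> fault, evict 60, frames [70, 45]
60 -> fault, evict 70, frames [45, 60]
70 -> fault, evict 45, frames [60, 70]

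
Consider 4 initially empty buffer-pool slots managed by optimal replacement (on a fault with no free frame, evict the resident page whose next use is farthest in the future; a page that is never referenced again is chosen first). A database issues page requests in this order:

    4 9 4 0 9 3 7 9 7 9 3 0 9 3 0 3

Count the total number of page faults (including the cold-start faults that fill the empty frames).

4 -> fault, frames {4}
9 -> fault, frames {4,9}
4 -> hit
0 -> fault, frames {4,9,0}
9 -> hit
3 -> fault, frames {4,9,0,3}
7 -> fault, evict 4, frames {9,0,3,7}
9 -> hit
7 -> hit
9 -> hit
3 -> hit
0 -> hit
9 -> hit
3 -> hit
0 -> hit
3 -> hit
Page faults: 5.

5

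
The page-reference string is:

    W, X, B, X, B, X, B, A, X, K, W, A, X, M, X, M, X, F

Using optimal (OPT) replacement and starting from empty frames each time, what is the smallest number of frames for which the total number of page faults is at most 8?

3

f=1: 18 faults
f=2: 9 faults
f=3: 8 faults
f=4: 7 faults
f=5: 7 faults
f=6: 7 faults
f=7: 7 faults
Smallest f with faults ≤ 8 is 3.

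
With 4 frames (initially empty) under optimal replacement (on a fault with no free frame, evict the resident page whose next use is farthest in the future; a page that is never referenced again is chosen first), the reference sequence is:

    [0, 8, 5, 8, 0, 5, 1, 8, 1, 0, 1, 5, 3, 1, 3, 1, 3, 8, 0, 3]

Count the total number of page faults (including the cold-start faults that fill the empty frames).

0: fault, frames (0)
8: fault, frames (0 8)
5: fault, frames (0 8 5)
8: hit
0: hit
5: hit
1: fault, frames (0 8 5 1)
8: hit
1: hit
0: hit
1: hit
5: hit
3: fault, evict 5, frames (0 8 1 3)
1: hit
3: hit
1: hit
3: hit
8: hit
0: hit
3: hit
Page faults: 5.

5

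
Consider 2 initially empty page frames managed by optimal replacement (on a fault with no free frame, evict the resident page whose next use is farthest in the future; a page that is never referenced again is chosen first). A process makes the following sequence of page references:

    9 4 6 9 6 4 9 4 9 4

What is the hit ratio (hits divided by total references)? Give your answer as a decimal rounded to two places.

0.60

9: miss, frames (9)
4: miss, frames (9 4)
6: miss, evict 4, frames (9 6)
9: hit
6: hit
4: miss, evict 6, frames (9 4)
9: hit
4: hit
9: hit
4: hit
Hits: 6 of 10 references → 6/10 = 0.6000.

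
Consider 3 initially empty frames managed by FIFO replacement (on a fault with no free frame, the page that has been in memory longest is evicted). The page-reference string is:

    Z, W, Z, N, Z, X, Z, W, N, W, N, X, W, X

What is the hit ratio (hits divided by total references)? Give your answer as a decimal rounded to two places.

Z → miss, frames [Z]
W → miss, frames [Z, W]
Z → hit
N → miss, frames [Z, W, N]
Z → hit
X → miss, evict Z, frames [W, N, X]
Z → miss, evict W, frames [N, X, Z]
W → miss, evict N, frames [X, Z, W]
N → miss, evict X, frames [Z, W, N]
W → hit
N → hit
X → miss, evict Z, frames [W, N, X]
W → hit
X → hit
Hits: 6 of 14 references → 6/14 = 0.4286.

0.43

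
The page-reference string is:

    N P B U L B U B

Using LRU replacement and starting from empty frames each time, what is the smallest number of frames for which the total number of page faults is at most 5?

f=1: 8 faults
f=2: 7 faults
f=3: 5 faults
f=4: 5 faults
f=5: 5 faults
Smallest f with faults ≤ 5 is 3.

3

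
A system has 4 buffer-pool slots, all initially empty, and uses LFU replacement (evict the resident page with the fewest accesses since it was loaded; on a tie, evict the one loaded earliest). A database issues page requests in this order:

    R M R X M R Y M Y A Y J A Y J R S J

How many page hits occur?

R -> miss, frames [R]
M -> miss, frames [R, M]
R -> hit
X -> miss, frames [R, M, X]
M -> hit
R -> hit
Y -> miss, frames [R, M, X, Y]
M -> hit
Y -> hit
A -> miss, evict X, frames [R, M, Y, A]
Y -> hit
J -> miss, evict A, frames [R, M, Y, J]
A -> miss, evict J, frames [R, M, Y, A]
Y -> hit
J -> miss, evict A, frames [R, M, Y, J]
R -> hit
S -> miss, evict J, frames [R, M, Y, S]
J -> miss, evict S, frames [R, M, Y, J]
Hits: 8.

8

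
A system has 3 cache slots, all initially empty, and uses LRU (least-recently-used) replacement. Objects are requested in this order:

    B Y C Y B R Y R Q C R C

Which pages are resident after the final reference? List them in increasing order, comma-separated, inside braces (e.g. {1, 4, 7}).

{C, Q, R}

B: fault, frames (B)
Y: fault, frames (B Y)
C: fault, frames (B Y C)
Y: hit
B: hit
R: fault, evict C, frames (Y B R)
Y: hit
R: hit
Q: fault, evict B, frames (Y R Q)
C: fault, evict Y, frames (R Q C)
R: hit
C: hit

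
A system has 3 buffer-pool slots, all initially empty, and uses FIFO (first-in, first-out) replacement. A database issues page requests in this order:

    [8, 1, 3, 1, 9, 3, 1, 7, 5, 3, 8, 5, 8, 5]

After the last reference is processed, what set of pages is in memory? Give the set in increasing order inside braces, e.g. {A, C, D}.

8: miss, frames {8}
1: miss, frames {8,1}
3: miss, frames {8,1,3}
1: hit
9: miss, evict 8, frames {1,3,9}
3: hit
1: hit
7: miss, evict 1, frames {3,9,7}
5: miss, evict 3, frames {9,7,5}
3: miss, evict 9, frames {7,5,3}
8: miss, evict 7, frames {5,3,8}
5: hit
8: hit
5: hit

{3, 5, 8}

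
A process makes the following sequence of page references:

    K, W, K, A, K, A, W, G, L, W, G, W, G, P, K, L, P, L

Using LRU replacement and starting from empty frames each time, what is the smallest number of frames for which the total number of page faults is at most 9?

3

f=1: 18 faults
f=2: 12 faults
f=3: 8 faults
f=4: 8 faults
f=5: 7 faults
f=6: 6 faults
Smallest f with faults ≤ 9 is 3.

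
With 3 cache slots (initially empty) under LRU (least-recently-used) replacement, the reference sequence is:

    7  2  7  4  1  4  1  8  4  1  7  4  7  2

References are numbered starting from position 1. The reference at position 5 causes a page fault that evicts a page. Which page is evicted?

pos 1: 7 → miss, frames [7]
pos 2: 2 → miss, frames [7, 2]
pos 3: 7 → hit
pos 4: 4 → miss, frames [2, 7, 4]
pos 5: 1 → miss, evict 2, frames [7, 4, 1]
At position 5, page 2 is evicted.

2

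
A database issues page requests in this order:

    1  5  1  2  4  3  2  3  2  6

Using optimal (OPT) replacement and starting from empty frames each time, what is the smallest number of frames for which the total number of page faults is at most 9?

2

f=1: 10 faults
f=2: 6 faults
f=3: 6 faults
f=4: 6 faults
f=5: 6 faults
f=6: 6 faults
Smallest f with faults ≤ 9 is 2.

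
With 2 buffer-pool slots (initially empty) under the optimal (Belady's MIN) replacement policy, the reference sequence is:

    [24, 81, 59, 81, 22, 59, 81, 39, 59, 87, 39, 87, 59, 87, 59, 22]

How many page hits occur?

7

24 -> fault, frames [24]
81 -> fault, frames [24, 81]
59 -> fault, evict 24, frames [81, 59]
81 -> hit
22 -> fault, evict 81, frames [59, 22]
59 -> hit
81 -> fault, evict 22, frames [59, 81]
39 -> fault, evict 81, frames [59, 39]
59 -> hit
87 -> fault, evict 59, frames [39, 87]
39 -> hit
87 -> hit
59 -> fault, evict 39, frames [87, 59]
87 -> hit
59 -> hit
22 -> fault, evict 59, frames [87, 22]
Hits: 7.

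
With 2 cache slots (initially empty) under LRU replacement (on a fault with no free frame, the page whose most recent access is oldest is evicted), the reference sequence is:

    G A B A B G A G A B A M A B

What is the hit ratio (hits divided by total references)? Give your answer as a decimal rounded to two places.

G -> fault, frames {G}
A -> fault, frames {G,A}
B -> fault, evict G, frames {A,B}
A -> hit
B -> hit
G -> fault, evict A, frames {B,G}
A -> fault, evict B, frames {G,A}
G -> hit
A -> hit
B -> fault, evict G, frames {A,B}
A -> hit
M -> fault, evict B, frames {A,M}
A -> hit
B -> fault, evict M, frames {A,B}
Hits: 6 of 14 references → 6/14 = 0.4286.

0.43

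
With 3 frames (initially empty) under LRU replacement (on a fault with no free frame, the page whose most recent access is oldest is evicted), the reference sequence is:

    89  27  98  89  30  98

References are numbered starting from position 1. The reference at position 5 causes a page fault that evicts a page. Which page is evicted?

27

pos 1: 89 → fault, frames {89}
pos 2: 27 → fault, frames {89,27}
pos 3: 98 → fault, frames {89,27,98}
pos 4: 89 → hit
pos 5: 30 → fault, evict 27, frames {98,89,30}
At position 5, page 27 is evicted.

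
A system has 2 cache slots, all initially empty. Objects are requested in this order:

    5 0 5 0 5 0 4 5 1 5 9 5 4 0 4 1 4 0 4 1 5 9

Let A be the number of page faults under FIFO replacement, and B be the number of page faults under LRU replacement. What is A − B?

Under FIFO: F F . . . . F F F . F F F F . F F F . F F F → 15 faults.
Under LRU: F F . . . . F F F . F . F F . F . F . F F F → 13 faults.
A − B = 15 − 13 = 2.

2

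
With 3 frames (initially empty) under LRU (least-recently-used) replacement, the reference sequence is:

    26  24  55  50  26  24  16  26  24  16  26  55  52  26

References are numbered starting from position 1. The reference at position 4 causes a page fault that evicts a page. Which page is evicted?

26

pos 1: 26: miss, frames {26}
pos 2: 24: miss, frames {26,24}
pos 3: 55: miss, frames {26,24,55}
pos 4: 50: miss, evict 26, frames {24,55,50}
At position 4, page 26 is evicted.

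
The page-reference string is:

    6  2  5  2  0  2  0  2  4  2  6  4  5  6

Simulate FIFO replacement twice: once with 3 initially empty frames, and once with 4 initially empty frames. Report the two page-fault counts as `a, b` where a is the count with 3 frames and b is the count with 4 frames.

8, 6

3 frames: F F F . F . . . F F F . F . → 8 faults.
4 frames: F F F . F . . . F . F . . . → 6 faults.
6 < 8: adding a frame reduced faults, as is typical.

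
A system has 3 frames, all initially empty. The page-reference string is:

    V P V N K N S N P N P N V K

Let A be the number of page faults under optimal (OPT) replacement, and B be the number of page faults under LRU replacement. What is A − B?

Under OPT: F F . F F . F . . . . . F F → 7 faults.
Under LRU: F F . F F . F . F . . . F F → 8 faults.
A − B = 7 − 8 = -1.

-1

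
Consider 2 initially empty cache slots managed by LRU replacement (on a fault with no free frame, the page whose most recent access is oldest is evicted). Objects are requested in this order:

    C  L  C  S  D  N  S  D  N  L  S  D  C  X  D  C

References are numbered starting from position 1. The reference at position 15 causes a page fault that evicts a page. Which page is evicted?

pos 1: C -> miss, frames [C]
pos 2: L -> miss, frames [C, L]
pos 3: C -> hit
pos 4: S -> miss, evict L, frames [C, S]
pos 5: D -> miss, evict C, frames [S, D]
pos 6: N -> miss, evict S, frames [D, N]
pos 7: S -> miss, evict D, frames [N, S]
pos 8: D -> miss, evict N, frames [S, D]
pos 9: N -> miss, evict S, frames [D, N]
pos 10: L -> miss, evict D, frames [N, L]
pos 11: S -> miss, evict N, frames [L, S]
pos 12: D -> miss, evict L, frames [S, D]
pos 13: C -> miss, evict S, frames [D, C]
pos 14: X -> miss, evict D, frames [C, X]
pos 15: D -> miss, evict C, frames [X, D]
At position 15, page C is evicted.

C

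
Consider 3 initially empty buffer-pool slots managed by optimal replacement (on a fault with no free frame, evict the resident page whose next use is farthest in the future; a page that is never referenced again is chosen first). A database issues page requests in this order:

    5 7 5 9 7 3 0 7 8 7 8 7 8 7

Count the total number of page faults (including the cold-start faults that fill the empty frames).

6

5 → fault, frames (5)
7 → fault, frames (5 7)
5 → hit
9 → fault, frames (5 7 9)
7 → hit
3 → fault, evict 9, frames (5 7 3)
0 → fault, evict 3, frames (5 7 0)
7 → hit
8 → fault, evict 0, frames (5 7 8)
7 → hit
8 → hit
7 → hit
8 → hit
7 → hit
Page faults: 6.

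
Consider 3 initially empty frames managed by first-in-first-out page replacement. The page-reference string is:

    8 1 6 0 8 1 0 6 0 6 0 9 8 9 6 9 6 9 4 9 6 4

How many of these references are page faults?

8: fault, frames (8)
1: fault, frames (8 1)
6: fault, frames (8 1 6)
0: fault, evict 8, frames (1 6 0)
8: fault, evict 1, frames (6 0 8)
1: fault, evict 6, frames (0 8 1)
0: hit
6: fault, evict 0, frames (8 1 6)
0: fault, evict 8, frames (1 6 0)
6: hit
0: hit
9: fault, evict 1, frames (6 0 9)
8: fault, evict 6, frames (0 9 8)
9: hit
6: fault, evict 0, frames (9 8 6)
9: hit
6: hit
9: hit
4: fault, evict 9, frames (8 6 4)
9: fault, evict 8, frames (6 4 9)
6: hit
4: hit
Page faults: 13.

13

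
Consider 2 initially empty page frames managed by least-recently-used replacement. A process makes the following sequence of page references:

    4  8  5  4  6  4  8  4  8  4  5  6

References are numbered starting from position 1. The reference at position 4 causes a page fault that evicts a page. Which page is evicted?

8

pos 1: 4: fault, frames {4}
pos 2: 8: fault, frames {4,8}
pos 3: 5: fault, evict 4, frames {8,5}
pos 4: 4: fault, evict 8, frames {5,4}
At position 4, page 8 is evicted.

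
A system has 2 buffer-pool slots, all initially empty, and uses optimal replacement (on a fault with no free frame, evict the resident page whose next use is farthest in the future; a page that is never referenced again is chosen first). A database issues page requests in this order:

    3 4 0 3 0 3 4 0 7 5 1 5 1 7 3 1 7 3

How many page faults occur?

10

3: miss, frames (3)
4: miss, frames (3 4)
0: miss, evict 4, frames (3 0)
3: hit
0: hit
3: hit
4: miss, evict 3, frames (0 4)
0: hit
7: miss, evict 4, frames (0 7)
5: miss, evict 0, frames (7 5)
1: miss, evict 7, frames (5 1)
5: hit
1: hit
7: miss, evict 5, frames (1 7)
3: miss, evict 7, frames (1 3)
1: hit
7: miss, evict 1, frames (3 7)
3: hit
Page faults: 10.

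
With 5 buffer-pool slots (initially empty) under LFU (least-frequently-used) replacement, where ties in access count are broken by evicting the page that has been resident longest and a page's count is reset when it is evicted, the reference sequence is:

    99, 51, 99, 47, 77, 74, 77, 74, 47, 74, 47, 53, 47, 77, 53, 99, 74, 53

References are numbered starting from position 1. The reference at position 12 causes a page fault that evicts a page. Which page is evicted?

51

pos 1: 99 → miss, frames {99}
pos 2: 51 → miss, frames {99,51}
pos 3: 99 → hit
pos 4: 47 → miss, frames {99,51,47}
pos 5: 77 → miss, frames {99,51,47,77}
pos 6: 74 → miss, frames {99,51,47,77,74}
pos 7: 77 → hit
pos 8: 74 → hit
pos 9: 47 → hit
pos 10: 74 → hit
pos 11: 47 → hit
pos 12: 53 → miss, evict 51, frames {99,47,77,74,53}
At position 12, page 51 is evicted.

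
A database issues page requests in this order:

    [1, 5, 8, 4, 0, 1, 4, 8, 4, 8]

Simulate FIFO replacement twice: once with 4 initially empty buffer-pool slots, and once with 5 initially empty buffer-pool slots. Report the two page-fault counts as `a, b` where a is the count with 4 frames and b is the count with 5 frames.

4 frames: F F F F F F . . . . → 6 faults.
5 frames: F F F F F . . . . . → 5 faults.
5 < 6: adding a frame reduced faults, as is typical.

6, 5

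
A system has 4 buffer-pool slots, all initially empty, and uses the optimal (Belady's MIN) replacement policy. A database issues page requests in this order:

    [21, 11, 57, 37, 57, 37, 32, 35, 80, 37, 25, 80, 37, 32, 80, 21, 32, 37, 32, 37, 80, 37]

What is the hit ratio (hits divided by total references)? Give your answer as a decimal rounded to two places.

21 -> miss, frames {21}
11 -> miss, frames {21,11}
57 -> miss, frames {21,11,57}
37 -> miss, frames {21,11,57,37}
57 -> hit
37 -> hit
32 -> miss, evict 57, frames {21,11,37,32}
35 -> miss, evict 11, frames {21,37,32,35}
80 -> miss, evict 35, frames {21,37,32,80}
37 -> hit
25 -> miss, evict 21, frames {37,32,80,25}
80 -> hit
37 -> hit
32 -> hit
80 -> hit
21 -> miss, evict 25, frames {37,32,80,21}
32 -> hit
37 -> hit
32 -> hit
37 -> hit
80 -> hit
37 -> hit
Hits: 13 of 22 references → 13/22 = 0.5909.

0.59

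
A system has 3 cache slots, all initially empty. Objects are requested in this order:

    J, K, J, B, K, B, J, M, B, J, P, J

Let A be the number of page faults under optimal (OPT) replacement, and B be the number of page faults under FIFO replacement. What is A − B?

Under OPT: F F . F . . . F . . F . → 5 faults.
Under FIFO: F F . F . . . F . F F . → 6 faults.
A − B = 5 − 6 = -1.

-1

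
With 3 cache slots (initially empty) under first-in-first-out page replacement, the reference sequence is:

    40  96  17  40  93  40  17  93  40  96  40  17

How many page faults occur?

7

40: fault, frames [40]
96: fault, frames [40, 96]
17: fault, frames [40, 96, 17]
40: hit
93: fault, evict 40, frames [96, 17, 93]
40: fault, evict 96, frames [17, 93, 40]
17: hit
93: hit
40: hit
96: fault, evict 17, frames [93, 40, 96]
40: hit
17: fault, evict 93, frames [40, 96, 17]
Page faults: 7.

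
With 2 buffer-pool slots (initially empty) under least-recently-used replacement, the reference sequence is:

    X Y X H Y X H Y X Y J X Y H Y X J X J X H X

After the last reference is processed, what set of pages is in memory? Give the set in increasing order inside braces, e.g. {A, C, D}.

{H, X}

X → fault, frames {X}
Y → fault, frames {X,Y}
X → hit
H → fault, evict Y, frames {X,H}
Y → fault, evict X, frames {H,Y}
X → fault, evict H, frames {Y,X}
H → fault, evict Y, frames {X,H}
Y → fault, evict X, frames {H,Y}
X → fault, evict H, frames {Y,X}
Y → hit
J → fault, evict X, frames {Y,J}
X → fault, evict Y, frames {J,X}
Y → fault, evict J, frames {X,Y}
H → fault, evict X, frames {Y,H}
Y → hit
X → fault, evict H, frames {Y,X}
J → fault, evict Y, frames {X,J}
X → hit
J → hit
X → hit
H → fault, evict J, frames {X,H}
X → hit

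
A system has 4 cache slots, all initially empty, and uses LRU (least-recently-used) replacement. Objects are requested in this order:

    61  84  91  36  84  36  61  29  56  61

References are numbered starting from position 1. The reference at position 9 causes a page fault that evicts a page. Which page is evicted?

pos 1: 61: miss, frames {61}
pos 2: 84: miss, frames {61,84}
pos 3: 91: miss, frames {61,84,91}
pos 4: 36: miss, frames {61,84,91,36}
pos 5: 84: hit
pos 6: 36: hit
pos 7: 61: hit
pos 8: 29: miss, evict 91, frames {84,36,61,29}
pos 9: 56: miss, evict 84, frames {36,61,29,56}
At position 9, page 84 is evicted.

84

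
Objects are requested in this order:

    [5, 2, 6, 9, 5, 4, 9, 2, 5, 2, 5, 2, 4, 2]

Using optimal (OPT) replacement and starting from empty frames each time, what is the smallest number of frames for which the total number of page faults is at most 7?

3

f=1: 14 faults
f=2: 8 faults
f=3: 6 faults
f=4: 5 faults
f=5: 5 faults
Smallest f with faults ≤ 7 is 3.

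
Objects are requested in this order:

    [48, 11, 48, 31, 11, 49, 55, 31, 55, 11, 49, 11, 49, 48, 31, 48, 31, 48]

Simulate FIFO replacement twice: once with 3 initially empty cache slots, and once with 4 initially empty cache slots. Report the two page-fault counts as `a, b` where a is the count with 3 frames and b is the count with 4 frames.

3 frames: F F . F . F F . . F . . . F F . . . → 8 faults.
4 frames: F F . F . F F . . . . . . F . . . . → 6 faults.
6 < 8: adding a frame reduced faults, as is typical.

8, 6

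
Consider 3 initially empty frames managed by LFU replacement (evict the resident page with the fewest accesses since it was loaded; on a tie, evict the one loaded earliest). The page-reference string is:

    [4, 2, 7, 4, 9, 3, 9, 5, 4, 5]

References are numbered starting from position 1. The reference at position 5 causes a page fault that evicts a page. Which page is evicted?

pos 1: 4 → fault, frames (4)
pos 2: 2 → fault, frames (4 2)
pos 3: 7 → fault, frames (4 2 7)
pos 4: 4 → hit
pos 5: 9 → fault, evict 2, frames (4 7 9)
At position 5, page 2 is evicted.

2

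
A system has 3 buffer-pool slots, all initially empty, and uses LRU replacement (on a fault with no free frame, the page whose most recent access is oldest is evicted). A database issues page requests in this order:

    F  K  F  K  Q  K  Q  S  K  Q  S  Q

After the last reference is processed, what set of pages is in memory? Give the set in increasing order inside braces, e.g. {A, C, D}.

{K, Q, S}

F: miss, frames [F]
K: miss, frames [F, K]
F: hit
K: hit
Q: miss, frames [F, K, Q]
K: hit
Q: hit
S: miss, evict F, frames [K, Q, S]
K: hit
Q: hit
S: hit
Q: hit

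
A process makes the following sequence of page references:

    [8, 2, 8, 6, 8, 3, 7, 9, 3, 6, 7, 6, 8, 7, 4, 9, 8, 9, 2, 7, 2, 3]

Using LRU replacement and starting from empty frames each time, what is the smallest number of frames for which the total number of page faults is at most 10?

5

f=1: 22 faults
f=2: 17 faults
f=3: 15 faults
f=4: 13 faults
f=5: 10 faults
f=6: 9 faults
f=7: 7 faults
Smallest f with faults ≤ 10 is 5.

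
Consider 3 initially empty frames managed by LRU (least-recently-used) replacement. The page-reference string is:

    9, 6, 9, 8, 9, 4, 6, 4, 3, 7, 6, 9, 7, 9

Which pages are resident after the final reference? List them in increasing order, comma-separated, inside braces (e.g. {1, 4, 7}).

{6, 7, 9}

9 -> fault, frames {9}
6 -> fault, frames {9,6}
9 -> hit
8 -> fault, frames {6,9,8}
9 -> hit
4 -> fault, evict 6, frames {8,9,4}
6 -> fault, evict 8, frames {9,4,6}
4 -> hit
3 -> fault, evict 9, frames {6,4,3}
7 -> fault, evict 6, frames {4,3,7}
6 -> fault, evict 4, frames {3,7,6}
9 -> fault, evict 3, frames {7,6,9}
7 -> hit
9 -> hit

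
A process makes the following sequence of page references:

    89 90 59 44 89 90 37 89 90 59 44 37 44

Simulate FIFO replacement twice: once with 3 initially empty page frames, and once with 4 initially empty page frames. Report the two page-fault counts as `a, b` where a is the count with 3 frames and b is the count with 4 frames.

9, 10

3 frames: F F F F F F F . . F F . . → 9 faults.
4 frames: F F F F . . F F F F F F . → 10 faults.
10 > 9: adding a frame increased faults — Belady's anomaly.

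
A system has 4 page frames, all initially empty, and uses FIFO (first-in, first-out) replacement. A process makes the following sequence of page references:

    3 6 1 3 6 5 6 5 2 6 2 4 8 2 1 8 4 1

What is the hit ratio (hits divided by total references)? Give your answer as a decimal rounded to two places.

0.56

3: fault, frames {3}
6: fault, frames {3,6}
1: fault, frames {3,6,1}
3: hit
6: hit
5: fault, frames {3,6,1,5}
6: hit
5: hit
2: fault, evict 3, frames {6,1,5,2}
6: hit
2: hit
4: fault, evict 6, frames {1,5,2,4}
8: fault, evict 1, frames {5,2,4,8}
2: hit
1: fault, evict 5, frames {2,4,8,1}
8: hit
4: hit
1: hit
Hits: 10 of 18 references → 10/18 = 0.5556.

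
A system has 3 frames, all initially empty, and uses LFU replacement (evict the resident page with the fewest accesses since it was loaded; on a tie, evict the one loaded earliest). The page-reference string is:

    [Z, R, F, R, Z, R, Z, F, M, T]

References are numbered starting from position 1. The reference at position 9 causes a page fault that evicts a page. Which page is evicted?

pos 1: Z -> miss, frames [Z]
pos 2: R -> miss, frames [Z, R]
pos 3: F -> miss, frames [Z, R, F]
pos 4: R -> hit
pos 5: Z -> hit
pos 6: R -> hit
pos 7: Z -> hit
pos 8: F -> hit
pos 9: M -> miss, evict F, frames [Z, R, M]
At position 9, page F is evicted.

F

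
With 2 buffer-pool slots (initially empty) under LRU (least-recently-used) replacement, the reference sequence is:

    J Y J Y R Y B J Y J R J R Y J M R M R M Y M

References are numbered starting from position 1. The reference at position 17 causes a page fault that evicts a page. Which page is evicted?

pos 1: J -> miss, frames {J}
pos 2: Y -> miss, frames {J,Y}
pos 3: J -> hit
pos 4: Y -> hit
pos 5: R -> miss, evict J, frames {Y,R}
pos 6: Y -> hit
pos 7: B -> miss, evict R, frames {Y,B}
pos 8: J -> miss, evict Y, frames {B,J}
pos 9: Y -> miss, evict B, frames {J,Y}
pos 10: J -> hit
pos 11: R -> miss, evict Y, frames {J,R}
pos 12: J -> hit
pos 13: R -> hit
pos 14: Y -> miss, evict J, frames {R,Y}
pos 15: J -> miss, evict R, frames {Y,J}
pos 16: M -> miss, evict Y, frames {J,M}
pos 17: R -> miss, evict J, frames {M,R}
At position 17, page J is evicted.

J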